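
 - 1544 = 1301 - 2845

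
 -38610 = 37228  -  75838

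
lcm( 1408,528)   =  4224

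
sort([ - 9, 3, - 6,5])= [ - 9 , - 6,3, 5]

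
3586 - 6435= - 2849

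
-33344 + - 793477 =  - 826821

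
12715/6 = 12715/6 = 2119.17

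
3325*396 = 1316700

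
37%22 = 15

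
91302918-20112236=71190682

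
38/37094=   19/18547= 0.00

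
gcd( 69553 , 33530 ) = 1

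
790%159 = 154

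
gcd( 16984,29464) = 8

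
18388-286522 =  - 268134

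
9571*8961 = 85765731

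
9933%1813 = 868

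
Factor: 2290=2^1*5^1*229^1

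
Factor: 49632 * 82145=2^5*3^1*5^1*7^1*11^1*47^1*2347^1= 4077020640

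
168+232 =400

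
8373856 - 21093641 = - 12719785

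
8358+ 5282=13640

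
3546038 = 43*82466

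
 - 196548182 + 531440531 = 334892349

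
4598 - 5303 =-705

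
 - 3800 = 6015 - 9815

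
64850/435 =12970/87 = 149.08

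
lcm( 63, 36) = 252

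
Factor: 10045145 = 5^1 *11^1*182639^1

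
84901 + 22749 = 107650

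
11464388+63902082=75366470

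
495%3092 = 495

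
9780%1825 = 655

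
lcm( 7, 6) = 42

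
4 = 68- 64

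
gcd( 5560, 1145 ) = 5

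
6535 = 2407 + 4128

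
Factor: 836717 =7^1 * 23^1*5197^1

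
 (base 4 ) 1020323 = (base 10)4667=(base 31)4QH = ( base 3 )20101212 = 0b1001000111011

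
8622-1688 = 6934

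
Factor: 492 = 2^2*3^1*41^1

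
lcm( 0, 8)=0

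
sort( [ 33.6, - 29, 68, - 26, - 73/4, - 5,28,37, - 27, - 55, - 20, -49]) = [ - 55, -49, - 29, - 27 ,-26,-20, - 73/4, - 5,28,33.6,37,68 ] 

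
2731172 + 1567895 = 4299067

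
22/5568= 11/2784 = 0.00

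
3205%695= 425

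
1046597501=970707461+75890040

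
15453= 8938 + 6515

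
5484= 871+4613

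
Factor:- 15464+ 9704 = - 5760 = - 2^7*3^2 * 5^1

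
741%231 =48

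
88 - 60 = 28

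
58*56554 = 3280132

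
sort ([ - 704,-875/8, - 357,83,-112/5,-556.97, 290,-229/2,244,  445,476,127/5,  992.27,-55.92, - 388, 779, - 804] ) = [ -804, - 704,  -  556.97, - 388, -357,-229/2,-875/8, - 55.92,-112/5 , 127/5,  83,244,290,  445, 476,  779, 992.27 ]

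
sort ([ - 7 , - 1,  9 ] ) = [ - 7, - 1,9 ]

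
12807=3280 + 9527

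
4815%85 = 55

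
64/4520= 8/565 = 0.01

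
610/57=10+40/57= 10.70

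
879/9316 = 879/9316=0.09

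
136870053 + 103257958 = 240128011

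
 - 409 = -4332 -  - 3923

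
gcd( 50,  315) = 5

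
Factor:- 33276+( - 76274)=-109550 = - 2^1*5^2*7^1*313^1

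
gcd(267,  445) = 89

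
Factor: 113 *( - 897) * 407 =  - 41253927 = - 3^1*11^1*13^1*23^1*37^1*113^1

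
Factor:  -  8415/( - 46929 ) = 3^1*5^1*11^1 *17^1 * 15643^( - 1) =2805/15643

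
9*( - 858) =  - 7722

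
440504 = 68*6478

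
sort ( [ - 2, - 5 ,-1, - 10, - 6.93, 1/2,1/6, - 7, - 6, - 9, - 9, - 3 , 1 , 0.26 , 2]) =[ - 10, - 9, - 9, - 7, - 6.93, - 6,-5 ,  -  3, - 2 , - 1, 1/6,  0.26, 1/2,1, 2 ] 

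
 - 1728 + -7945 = -9673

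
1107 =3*369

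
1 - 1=0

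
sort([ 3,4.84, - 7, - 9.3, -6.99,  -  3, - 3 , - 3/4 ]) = [-9.3,- 7,-6.99, - 3, - 3, - 3/4,3 , 4.84]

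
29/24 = 29/24=1.21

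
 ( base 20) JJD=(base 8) 17471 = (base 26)BLB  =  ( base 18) 16C1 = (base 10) 7993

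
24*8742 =209808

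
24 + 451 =475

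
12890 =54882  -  41992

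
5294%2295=704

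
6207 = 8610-2403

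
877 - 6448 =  - 5571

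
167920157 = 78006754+89913403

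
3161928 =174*18172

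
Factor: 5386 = 2^1* 2693^1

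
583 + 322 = 905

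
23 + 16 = 39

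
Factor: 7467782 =2^1*7^1*533413^1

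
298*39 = 11622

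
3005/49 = 3005/49=61.33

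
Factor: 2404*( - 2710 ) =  - 6514840 = - 2^3  *  5^1*271^1*601^1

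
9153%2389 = 1986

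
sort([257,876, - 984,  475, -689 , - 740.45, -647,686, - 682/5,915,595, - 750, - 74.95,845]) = [ - 984, - 750, - 740.45, - 689, - 647, - 682/5 , - 74.95,  257,  475 , 595,  686, 845, 876,915] 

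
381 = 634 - 253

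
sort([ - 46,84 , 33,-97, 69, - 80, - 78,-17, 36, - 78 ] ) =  [ - 97, - 80, - 78,  -  78,  -  46, - 17, 33,36, 69, 84]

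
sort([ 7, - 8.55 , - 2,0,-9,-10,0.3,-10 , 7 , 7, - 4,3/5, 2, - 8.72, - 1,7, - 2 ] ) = [ - 10, - 10,-9,-8.72, - 8.55, - 4, - 2, - 2, - 1, 0,0.3,3/5,2,7,7, 7, 7 ] 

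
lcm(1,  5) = 5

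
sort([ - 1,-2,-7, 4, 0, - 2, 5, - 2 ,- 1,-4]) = [- 7  ,-4,-2, - 2 ,-2,-1,-1, 0, 4, 5]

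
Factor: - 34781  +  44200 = 9419^1 = 9419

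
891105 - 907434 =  - 16329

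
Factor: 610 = 2^1*5^1*61^1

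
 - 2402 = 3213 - 5615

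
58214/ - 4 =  - 29107/2 = - 14553.50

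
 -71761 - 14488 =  - 86249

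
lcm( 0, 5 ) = 0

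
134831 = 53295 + 81536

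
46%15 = 1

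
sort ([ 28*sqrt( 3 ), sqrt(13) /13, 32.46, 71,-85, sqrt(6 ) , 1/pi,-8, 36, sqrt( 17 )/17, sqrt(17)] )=[-85, - 8,sqrt( 17)/17,  sqrt(13 )/13,1/pi,  sqrt(6), sqrt ( 17) , 32.46, 36,28*sqrt( 3 ),  71]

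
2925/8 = 365 + 5/8 = 365.62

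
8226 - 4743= 3483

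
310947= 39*7973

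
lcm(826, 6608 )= 6608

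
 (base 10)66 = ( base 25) 2G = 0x42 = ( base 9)73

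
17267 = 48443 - 31176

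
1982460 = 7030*282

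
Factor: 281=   281^1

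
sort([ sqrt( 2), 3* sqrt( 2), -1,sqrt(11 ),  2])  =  [ - 1, sqrt( 2), 2, sqrt( 11),  3 * sqrt( 2 ) ] 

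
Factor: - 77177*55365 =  - 4272904605 = - 3^1*5^1*71^1*1087^1*3691^1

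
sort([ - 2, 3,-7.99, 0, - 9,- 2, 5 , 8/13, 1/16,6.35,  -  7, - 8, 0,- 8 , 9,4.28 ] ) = [ - 9, - 8, - 8, -7.99, - 7, - 2, - 2,0,0,1/16,8/13,3,4.28,5,6.35,9]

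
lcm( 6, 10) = 30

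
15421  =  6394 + 9027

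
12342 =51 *242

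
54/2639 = 54/2639 = 0.02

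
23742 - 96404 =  - 72662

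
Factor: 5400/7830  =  2^2*5^1*29^( - 1 )=20/29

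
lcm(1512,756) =1512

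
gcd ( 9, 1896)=3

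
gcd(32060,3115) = 35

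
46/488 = 23/244 = 0.09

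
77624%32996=11632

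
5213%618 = 269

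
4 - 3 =1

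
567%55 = 17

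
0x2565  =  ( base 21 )10ei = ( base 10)9573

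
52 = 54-2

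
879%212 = 31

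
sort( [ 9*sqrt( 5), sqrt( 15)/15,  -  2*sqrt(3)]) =[ - 2*sqrt( 3) , sqrt(15 ) /15,9*sqrt(5 )] 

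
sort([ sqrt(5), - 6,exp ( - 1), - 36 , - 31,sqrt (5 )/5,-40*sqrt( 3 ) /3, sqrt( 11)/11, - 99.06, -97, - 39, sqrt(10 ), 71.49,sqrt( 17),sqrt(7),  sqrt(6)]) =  [ - 99.06, - 97,-39, - 36,-31, - 40*sqrt(3 ) /3, - 6,sqrt ( 11)/11,exp( - 1),sqrt( 5)/5,sqrt(5),sqrt( 6 ), sqrt( 7) , sqrt(10),  sqrt( 17 ),71.49]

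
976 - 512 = 464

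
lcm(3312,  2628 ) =241776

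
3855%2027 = 1828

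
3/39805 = 3/39805 = 0.00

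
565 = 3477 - 2912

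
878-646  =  232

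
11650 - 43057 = - 31407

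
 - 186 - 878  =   - 1064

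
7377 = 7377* 1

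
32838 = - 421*( - 78) 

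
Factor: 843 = 3^1*281^1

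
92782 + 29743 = 122525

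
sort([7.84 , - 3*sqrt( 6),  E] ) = [ - 3*sqrt(6),E, 7.84]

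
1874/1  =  1874 = 1874.00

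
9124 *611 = 5574764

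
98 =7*14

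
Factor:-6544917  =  -3^2*53^1*13721^1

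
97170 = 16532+80638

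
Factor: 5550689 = 5550689^1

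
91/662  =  91/662= 0.14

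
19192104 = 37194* 516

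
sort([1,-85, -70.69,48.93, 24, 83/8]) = [ - 85, - 70.69,1,83/8, 24,48.93] 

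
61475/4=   61475/4=15368.75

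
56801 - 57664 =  - 863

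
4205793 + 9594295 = 13800088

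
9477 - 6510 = 2967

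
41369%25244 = 16125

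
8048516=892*9023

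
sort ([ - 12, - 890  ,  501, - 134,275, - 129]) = [-890, -134,-129,-12, 275,501]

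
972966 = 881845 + 91121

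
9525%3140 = 105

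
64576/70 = 922+ 18/35 = 922.51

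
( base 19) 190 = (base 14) 2A0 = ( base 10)532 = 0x214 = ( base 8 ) 1024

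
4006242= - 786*( - 5097 )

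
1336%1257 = 79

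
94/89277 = 94/89277 = 0.00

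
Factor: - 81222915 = -3^1 * 5^1* 43^1*125927^1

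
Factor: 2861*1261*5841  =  21072698361 = 3^2*11^1*13^1*59^1*97^1 * 2861^1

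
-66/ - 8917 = 66/8917 = 0.01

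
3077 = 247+2830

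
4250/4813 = 4250/4813 = 0.88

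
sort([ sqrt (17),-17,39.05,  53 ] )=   [ - 17, sqrt( 17),  39.05,  53 ] 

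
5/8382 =5/8382 = 0.00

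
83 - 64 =19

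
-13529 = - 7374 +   -  6155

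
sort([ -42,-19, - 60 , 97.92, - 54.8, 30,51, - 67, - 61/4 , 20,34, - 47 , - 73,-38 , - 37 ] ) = [ - 73, - 67, - 60, - 54.8, - 47, - 42,  -  38, - 37,-19, - 61/4, 20,30,34, 51,  97.92 ] 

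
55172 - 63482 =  - 8310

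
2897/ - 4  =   - 2897/4 = - 724.25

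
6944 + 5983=12927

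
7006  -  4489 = 2517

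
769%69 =10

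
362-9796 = -9434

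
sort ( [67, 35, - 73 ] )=[ - 73 , 35,  67 ] 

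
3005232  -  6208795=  - 3203563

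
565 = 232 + 333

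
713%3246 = 713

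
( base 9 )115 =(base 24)3n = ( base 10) 95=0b1011111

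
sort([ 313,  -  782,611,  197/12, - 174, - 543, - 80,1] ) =[-782, - 543,-174,-80, 1, 197/12,  313, 611 ]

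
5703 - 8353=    - 2650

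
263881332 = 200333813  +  63547519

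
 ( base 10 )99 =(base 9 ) 120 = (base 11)90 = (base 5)344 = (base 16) 63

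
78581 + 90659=169240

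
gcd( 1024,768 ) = 256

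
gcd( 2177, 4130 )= 7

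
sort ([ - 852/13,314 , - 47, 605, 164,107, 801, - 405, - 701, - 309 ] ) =[ - 701, - 405, - 309 , - 852/13, - 47,107, 164, 314,  605 , 801 ] 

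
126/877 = 126/877 = 0.14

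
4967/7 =709 + 4/7 = 709.57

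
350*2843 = 995050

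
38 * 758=28804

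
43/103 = 43/103 = 0.42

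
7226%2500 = 2226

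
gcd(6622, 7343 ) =7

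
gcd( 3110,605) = 5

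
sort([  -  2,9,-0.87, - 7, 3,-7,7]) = [ - 7, - 7,- 2, - 0.87,3, 7, 9]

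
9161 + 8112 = 17273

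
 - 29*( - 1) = 29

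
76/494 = 2/13 = 0.15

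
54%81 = 54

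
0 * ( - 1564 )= 0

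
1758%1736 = 22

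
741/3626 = 741/3626  =  0.20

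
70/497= 10/71= 0.14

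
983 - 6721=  - 5738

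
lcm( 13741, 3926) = 27482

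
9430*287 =2706410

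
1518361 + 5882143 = 7400504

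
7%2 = 1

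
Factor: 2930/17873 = 10/61 = 2^1 * 5^1*61^( - 1) 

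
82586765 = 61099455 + 21487310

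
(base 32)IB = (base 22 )14f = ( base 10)587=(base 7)1466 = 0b1001001011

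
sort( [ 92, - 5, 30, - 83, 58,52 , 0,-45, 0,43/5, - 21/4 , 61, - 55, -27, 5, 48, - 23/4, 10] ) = [-83, -55, -45, - 27,  -  23/4, - 21/4, - 5,0, 0,5, 43/5,10,30, 48,52,58, 61 , 92]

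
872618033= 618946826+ 253671207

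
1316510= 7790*169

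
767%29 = 13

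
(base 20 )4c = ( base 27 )3B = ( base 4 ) 1130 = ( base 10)92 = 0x5c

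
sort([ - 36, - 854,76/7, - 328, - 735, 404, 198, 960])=[ - 854 , - 735, - 328, - 36  ,  76/7, 198 , 404, 960] 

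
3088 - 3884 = - 796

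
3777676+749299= 4526975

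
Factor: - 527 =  - 17^1*31^1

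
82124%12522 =6992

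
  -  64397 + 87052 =22655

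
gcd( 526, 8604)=2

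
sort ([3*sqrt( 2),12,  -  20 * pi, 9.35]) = [ - 20 * pi, 3*sqrt( 2),9.35, 12 ]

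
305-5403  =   - 5098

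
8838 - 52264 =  - 43426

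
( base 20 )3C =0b1001000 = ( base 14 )52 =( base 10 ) 72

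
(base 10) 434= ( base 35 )CE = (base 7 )1160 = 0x1b2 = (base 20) 11e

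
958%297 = 67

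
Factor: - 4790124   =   - 2^2 * 3^3*17^1*2609^1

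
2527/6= 421 + 1/6 = 421.17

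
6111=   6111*1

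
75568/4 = 18892 = 18892.00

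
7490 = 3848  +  3642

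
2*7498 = 14996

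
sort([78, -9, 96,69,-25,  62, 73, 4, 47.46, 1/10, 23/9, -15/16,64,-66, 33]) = [-66  , - 25, - 9,  -  15/16,1/10, 23/9, 4,33, 47.46, 62, 64, 69 , 73,  78, 96 ] 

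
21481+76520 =98001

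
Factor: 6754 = 2^1 * 11^1*307^1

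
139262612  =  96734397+42528215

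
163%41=40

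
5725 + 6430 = 12155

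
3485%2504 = 981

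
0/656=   0 = 0.00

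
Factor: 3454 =2^1*11^1*157^1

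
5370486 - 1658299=3712187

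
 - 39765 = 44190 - 83955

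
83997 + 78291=162288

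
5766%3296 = 2470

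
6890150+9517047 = 16407197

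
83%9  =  2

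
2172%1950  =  222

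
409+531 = 940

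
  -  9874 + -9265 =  - 19139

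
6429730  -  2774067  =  3655663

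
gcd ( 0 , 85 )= 85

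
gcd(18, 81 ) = 9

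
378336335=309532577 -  - 68803758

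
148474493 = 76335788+72138705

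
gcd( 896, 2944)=128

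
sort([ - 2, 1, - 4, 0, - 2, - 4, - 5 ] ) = [ - 5, - 4, - 4, - 2, - 2,0, 1 ]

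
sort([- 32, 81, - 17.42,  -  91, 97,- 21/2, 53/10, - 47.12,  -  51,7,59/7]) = [  -  91,-51 ,  -  47.12, - 32, - 17.42 , - 21/2, 53/10, 7, 59/7 , 81, 97]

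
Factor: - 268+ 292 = 24  =  2^3*3^1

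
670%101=64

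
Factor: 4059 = 3^2*11^1*41^1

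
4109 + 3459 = 7568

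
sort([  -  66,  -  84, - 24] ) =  [ - 84, - 66, - 24 ] 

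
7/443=7/443 = 0.02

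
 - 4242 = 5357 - 9599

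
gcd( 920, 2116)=92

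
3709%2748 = 961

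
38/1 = 38 = 38.00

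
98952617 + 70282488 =169235105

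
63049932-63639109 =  - 589177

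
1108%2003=1108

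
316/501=316/501 = 0.63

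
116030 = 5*23206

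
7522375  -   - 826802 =8349177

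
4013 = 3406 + 607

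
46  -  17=29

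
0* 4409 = 0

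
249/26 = 249/26=9.58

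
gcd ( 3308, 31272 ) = 4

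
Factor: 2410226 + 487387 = 3^4 * 83^1*431^1 = 2897613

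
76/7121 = 76/7121= 0.01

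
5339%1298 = 147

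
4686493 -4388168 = 298325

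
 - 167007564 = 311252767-478260331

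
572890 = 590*971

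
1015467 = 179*5673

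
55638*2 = 111276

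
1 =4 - 3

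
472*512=241664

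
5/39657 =5/39657 =0.00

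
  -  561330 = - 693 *810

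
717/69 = 10 + 9/23 = 10.39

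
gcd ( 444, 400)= 4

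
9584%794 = 56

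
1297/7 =185 + 2/7 = 185.29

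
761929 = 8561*89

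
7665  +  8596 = 16261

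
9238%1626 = 1108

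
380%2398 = 380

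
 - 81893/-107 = 81893/107=765.36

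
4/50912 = 1/12728 = 0.00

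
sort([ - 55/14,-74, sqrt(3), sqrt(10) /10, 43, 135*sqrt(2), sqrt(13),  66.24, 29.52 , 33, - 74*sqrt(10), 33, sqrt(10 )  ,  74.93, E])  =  [ - 74 * sqrt(10), - 74, -55/14,sqrt(10) /10 , sqrt( 3), E,  sqrt ( 10), sqrt(13 ), 29.52,33,33, 43, 66.24, 74.93, 135*sqrt( 2)]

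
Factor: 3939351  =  3^1*13^1*101009^1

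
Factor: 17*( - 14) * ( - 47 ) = 11186 = 2^1*7^1 *17^1*47^1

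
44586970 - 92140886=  - 47553916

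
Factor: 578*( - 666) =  - 384948 =- 2^2*3^2 * 17^2*37^1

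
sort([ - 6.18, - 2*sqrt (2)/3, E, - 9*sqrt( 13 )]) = [ - 9*sqrt(13), - 6.18, - 2*sqrt( 2)/3,E]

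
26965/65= 414+11/13 = 414.85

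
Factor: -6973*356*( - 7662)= 2^3*3^1*19^1 *89^1* 367^1*1277^1 = 19020056856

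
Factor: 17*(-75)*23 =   -  29325 = - 3^1 *5^2*17^1*23^1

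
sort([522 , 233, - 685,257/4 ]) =[  -  685,257/4,233,522]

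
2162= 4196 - 2034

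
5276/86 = 2638/43 = 61.35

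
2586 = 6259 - 3673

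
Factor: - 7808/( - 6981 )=2^7*3^ ( - 1)*13^ (  -  1)*61^1*179^( - 1 ) 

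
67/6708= 67/6708 = 0.01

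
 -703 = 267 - 970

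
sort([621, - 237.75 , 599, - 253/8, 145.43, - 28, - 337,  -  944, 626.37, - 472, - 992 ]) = [ - 992, - 944,-472, - 337 , - 237.75,-253/8, - 28 , 145.43, 599, 621,626.37 ]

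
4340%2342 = 1998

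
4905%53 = 29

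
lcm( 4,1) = 4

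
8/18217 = 8/18217  =  0.00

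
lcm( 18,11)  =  198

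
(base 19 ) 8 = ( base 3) 22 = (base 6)12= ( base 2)1000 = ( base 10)8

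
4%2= 0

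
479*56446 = 27037634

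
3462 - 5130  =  -1668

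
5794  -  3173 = 2621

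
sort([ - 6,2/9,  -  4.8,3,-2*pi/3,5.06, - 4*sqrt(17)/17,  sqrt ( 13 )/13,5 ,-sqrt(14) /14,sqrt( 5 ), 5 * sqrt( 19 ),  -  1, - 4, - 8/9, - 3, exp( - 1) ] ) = [-6,  -  4.8 , -4,  -  3,-2*pi/3, - 1,  -  4*sqrt( 17)/17,- 8/9, - sqrt(14) /14,2/9,sqrt(13 )/13, exp(-1), sqrt( 5 ), 3 , 5, 5.06, 5*sqrt( 19 )]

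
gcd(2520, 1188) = 36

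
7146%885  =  66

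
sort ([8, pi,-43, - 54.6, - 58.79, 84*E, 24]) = [  -  58.79, - 54.6, - 43,pi,8,24,  84 * E ]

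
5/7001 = 5/7001   =  0.00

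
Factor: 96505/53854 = 2^( -1)*5^1*19301^1 * 26927^( - 1 ) 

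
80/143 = 80/143 = 0.56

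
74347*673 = 50035531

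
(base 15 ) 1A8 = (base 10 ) 383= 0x17f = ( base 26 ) EJ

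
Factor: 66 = 2^1*3^1*11^1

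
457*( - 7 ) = - 3199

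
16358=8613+7745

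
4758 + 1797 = 6555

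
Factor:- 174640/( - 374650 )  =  296/635 = 2^3*5^( - 1 ) *37^1*127^ ( - 1)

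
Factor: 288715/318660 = 511/564 = 2^( - 2 )*3^( - 1 ) *7^1*47^( - 1)*73^1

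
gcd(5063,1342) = 61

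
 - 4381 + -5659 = -10040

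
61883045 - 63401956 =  - 1518911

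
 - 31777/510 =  - 31777/510 = - 62.31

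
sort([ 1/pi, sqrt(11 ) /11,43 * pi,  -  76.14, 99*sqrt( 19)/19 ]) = [ - 76.14 , sqrt(11 ) /11, 1/pi, 99*sqrt( 19 ) /19,43*pi ]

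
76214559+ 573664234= 649878793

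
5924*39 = 231036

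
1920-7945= -6025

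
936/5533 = 936/5533 = 0.17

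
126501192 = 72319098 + 54182094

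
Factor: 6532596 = 2^2*3^3 * 7^1*8641^1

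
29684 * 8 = 237472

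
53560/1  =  53560 = 53560.00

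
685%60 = 25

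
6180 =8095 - 1915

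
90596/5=18119 + 1/5 = 18119.20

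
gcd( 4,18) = 2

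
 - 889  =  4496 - 5385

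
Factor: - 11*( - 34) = 2^1 * 11^1  *17^1 = 374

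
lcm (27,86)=2322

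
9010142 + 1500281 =10510423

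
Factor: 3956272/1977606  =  1978136/988803 = 2^3*3^(-2) * 47^1*181^( - 1)*607^(-1)*  5261^1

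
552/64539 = 184/21513 = 0.01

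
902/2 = 451 = 451.00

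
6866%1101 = 260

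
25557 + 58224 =83781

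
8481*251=2128731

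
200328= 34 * 5892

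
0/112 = 0 = 0.00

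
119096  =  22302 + 96794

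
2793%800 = 393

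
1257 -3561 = - 2304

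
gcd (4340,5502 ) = 14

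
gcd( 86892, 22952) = 4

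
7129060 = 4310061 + 2818999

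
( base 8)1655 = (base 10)941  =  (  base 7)2513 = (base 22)1KH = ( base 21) 22H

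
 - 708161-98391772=-99099933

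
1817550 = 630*2885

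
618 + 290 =908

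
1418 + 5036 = 6454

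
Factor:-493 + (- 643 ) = - 2^4*71^1= - 1136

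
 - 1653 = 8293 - 9946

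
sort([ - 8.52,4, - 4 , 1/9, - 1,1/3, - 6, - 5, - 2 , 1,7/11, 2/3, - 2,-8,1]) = [-8.52,  -  8,-6,-5 , - 4 , - 2,-2, - 1,1/9,  1/3, 7/11,2/3 , 1, 1, 4]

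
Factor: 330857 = 330857^1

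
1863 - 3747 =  - 1884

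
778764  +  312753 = 1091517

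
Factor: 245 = 5^1*7^2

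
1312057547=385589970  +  926467577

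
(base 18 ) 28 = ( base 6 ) 112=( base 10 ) 44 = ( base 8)54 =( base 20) 24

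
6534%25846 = 6534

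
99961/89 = 1123+14/89 =1123.16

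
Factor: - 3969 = - 3^4*7^2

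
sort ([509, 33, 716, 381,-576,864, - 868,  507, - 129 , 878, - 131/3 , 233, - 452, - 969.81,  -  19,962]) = [ - 969.81, - 868, - 576, - 452, - 129,- 131/3, - 19, 33, 233,381,507, 509 , 716, 864, 878,962]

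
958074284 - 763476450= 194597834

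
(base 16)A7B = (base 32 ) 2JR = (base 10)2683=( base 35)26n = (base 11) 201a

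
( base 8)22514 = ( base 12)5638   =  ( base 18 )1b88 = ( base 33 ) 8PB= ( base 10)9548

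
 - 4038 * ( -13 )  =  52494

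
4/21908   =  1/5477 = 0.00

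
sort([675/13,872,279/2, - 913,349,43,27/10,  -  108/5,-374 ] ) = [ - 913, - 374, - 108/5, 27/10 , 43,675/13, 279/2,  349, 872] 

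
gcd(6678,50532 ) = 6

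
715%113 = 37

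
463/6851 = 463/6851 = 0.07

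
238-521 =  - 283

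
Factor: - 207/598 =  - 9/26 = - 2^( - 1 )*3^2*13^(  -  1 )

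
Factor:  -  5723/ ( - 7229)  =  59^1* 97^1*7229^( - 1 ) 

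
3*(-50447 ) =-151341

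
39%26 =13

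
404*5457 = 2204628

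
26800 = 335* 80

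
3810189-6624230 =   -  2814041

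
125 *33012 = 4126500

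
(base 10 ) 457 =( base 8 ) 711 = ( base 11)386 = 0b111001001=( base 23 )jk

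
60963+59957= 120920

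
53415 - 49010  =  4405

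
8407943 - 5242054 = 3165889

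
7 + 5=12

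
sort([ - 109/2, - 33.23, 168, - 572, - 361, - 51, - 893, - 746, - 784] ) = [-893, - 784,  -  746, - 572, - 361, - 109/2, - 51, - 33.23, 168] 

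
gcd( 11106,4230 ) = 18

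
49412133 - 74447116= -25034983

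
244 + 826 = 1070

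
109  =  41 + 68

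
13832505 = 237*58365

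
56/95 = 56/95 = 0.59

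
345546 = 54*6399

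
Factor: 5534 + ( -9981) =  - 4447^1 = -4447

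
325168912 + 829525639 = 1154694551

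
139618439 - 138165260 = 1453179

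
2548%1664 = 884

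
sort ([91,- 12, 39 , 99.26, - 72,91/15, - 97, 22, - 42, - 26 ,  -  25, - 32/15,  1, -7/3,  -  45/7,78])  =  [  -  97, - 72, - 42, - 26, - 25 , - 12,- 45/7,-7/3, - 32/15, 1, 91/15, 22, 39 , 78,91, 99.26 ]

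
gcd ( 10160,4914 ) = 2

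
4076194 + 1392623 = 5468817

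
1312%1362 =1312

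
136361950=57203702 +79158248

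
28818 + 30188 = 59006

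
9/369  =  1/41 = 0.02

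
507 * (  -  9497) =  - 4814979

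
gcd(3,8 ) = 1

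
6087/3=2029  =  2029.00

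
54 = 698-644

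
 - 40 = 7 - 47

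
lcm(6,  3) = 6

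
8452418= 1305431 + 7146987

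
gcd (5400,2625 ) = 75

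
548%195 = 158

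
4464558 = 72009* 62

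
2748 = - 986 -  - 3734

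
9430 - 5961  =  3469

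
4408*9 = 39672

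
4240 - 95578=-91338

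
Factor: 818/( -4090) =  - 1/5=   - 5^ ( - 1)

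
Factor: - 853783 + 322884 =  - 530899= -  521^1*1019^1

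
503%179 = 145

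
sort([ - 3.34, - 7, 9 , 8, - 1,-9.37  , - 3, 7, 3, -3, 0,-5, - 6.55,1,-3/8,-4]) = [ - 9.37,-7, - 6.55 , - 5, - 4, - 3.34, - 3, - 3,-1, - 3/8, 0,1,3,7, 8, 9]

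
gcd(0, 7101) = 7101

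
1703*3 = 5109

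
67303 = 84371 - 17068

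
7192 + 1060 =8252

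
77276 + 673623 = 750899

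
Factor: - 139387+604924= 3^1 * 29^1 * 5351^1 = 465537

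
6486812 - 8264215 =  - 1777403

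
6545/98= 935/14 =66.79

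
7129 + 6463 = 13592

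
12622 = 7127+5495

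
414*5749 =2380086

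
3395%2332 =1063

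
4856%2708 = 2148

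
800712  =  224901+575811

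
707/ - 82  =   - 9+ 31/82 = - 8.62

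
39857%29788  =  10069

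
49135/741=49135/741  =  66.31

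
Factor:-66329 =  - 19^1*3491^1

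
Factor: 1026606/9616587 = 342202/3205529 = 2^1 * 7^1 *59^( - 1)  *24443^1*54331^ ( - 1 )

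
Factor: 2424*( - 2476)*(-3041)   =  18251546784 = 2^5*3^1*101^1*619^1*3041^1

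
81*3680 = 298080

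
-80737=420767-501504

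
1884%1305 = 579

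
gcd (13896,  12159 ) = 1737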